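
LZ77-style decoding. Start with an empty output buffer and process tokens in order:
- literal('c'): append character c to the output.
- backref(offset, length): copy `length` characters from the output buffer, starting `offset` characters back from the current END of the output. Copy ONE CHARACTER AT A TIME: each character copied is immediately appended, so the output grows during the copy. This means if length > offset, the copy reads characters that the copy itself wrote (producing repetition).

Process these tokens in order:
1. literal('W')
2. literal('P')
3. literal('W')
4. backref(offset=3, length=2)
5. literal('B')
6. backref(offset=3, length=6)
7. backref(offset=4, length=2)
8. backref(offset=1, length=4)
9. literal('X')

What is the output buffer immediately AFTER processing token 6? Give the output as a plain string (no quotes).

Token 1: literal('W'). Output: "W"
Token 2: literal('P'). Output: "WP"
Token 3: literal('W'). Output: "WPW"
Token 4: backref(off=3, len=2). Copied 'WP' from pos 0. Output: "WPWWP"
Token 5: literal('B'). Output: "WPWWPB"
Token 6: backref(off=3, len=6) (overlapping!). Copied 'WPBWPB' from pos 3. Output: "WPWWPBWPBWPB"

Answer: WPWWPBWPBWPB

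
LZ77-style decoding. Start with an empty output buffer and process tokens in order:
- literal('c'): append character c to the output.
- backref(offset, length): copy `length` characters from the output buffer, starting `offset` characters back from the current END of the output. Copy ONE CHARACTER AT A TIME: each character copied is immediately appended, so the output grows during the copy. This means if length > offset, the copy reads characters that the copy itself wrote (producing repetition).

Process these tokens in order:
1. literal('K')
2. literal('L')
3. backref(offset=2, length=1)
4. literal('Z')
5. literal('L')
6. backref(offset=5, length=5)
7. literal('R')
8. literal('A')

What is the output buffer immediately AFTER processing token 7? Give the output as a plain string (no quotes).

Answer: KLKZLKLKZLR

Derivation:
Token 1: literal('K'). Output: "K"
Token 2: literal('L'). Output: "KL"
Token 3: backref(off=2, len=1). Copied 'K' from pos 0. Output: "KLK"
Token 4: literal('Z'). Output: "KLKZ"
Token 5: literal('L'). Output: "KLKZL"
Token 6: backref(off=5, len=5). Copied 'KLKZL' from pos 0. Output: "KLKZLKLKZL"
Token 7: literal('R'). Output: "KLKZLKLKZLR"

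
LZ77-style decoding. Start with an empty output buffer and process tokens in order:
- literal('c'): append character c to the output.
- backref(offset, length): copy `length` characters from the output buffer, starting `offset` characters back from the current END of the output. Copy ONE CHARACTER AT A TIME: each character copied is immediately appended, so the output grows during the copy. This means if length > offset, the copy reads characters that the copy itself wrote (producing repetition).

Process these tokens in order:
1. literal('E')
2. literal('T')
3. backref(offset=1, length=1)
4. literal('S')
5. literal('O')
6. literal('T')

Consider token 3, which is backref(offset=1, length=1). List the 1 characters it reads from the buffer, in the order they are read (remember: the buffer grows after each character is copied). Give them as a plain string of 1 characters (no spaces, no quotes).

Token 1: literal('E'). Output: "E"
Token 2: literal('T'). Output: "ET"
Token 3: backref(off=1, len=1). Buffer before: "ET" (len 2)
  byte 1: read out[1]='T', append. Buffer now: "ETT"

Answer: T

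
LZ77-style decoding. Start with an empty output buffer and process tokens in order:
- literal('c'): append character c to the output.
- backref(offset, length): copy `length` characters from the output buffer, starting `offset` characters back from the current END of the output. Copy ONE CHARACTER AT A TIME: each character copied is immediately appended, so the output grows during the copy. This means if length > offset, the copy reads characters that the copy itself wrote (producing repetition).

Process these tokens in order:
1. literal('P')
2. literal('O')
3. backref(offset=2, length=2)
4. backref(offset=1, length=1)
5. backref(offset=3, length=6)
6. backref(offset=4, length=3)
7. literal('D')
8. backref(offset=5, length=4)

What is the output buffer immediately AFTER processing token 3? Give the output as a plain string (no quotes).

Token 1: literal('P'). Output: "P"
Token 2: literal('O'). Output: "PO"
Token 3: backref(off=2, len=2). Copied 'PO' from pos 0. Output: "POPO"

Answer: POPO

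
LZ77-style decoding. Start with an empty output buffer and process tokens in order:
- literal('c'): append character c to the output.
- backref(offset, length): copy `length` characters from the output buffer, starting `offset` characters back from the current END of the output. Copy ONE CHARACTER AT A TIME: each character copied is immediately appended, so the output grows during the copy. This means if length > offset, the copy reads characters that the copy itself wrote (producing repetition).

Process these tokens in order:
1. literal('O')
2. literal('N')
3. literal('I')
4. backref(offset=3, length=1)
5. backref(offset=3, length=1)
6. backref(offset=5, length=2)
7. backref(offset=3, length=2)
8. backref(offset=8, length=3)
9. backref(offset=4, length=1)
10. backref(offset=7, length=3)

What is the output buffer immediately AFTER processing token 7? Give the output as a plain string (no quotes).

Token 1: literal('O'). Output: "O"
Token 2: literal('N'). Output: "ON"
Token 3: literal('I'). Output: "ONI"
Token 4: backref(off=3, len=1). Copied 'O' from pos 0. Output: "ONIO"
Token 5: backref(off=3, len=1). Copied 'N' from pos 1. Output: "ONION"
Token 6: backref(off=5, len=2). Copied 'ON' from pos 0. Output: "ONIONON"
Token 7: backref(off=3, len=2). Copied 'NO' from pos 4. Output: "ONIONONNO"

Answer: ONIONONNO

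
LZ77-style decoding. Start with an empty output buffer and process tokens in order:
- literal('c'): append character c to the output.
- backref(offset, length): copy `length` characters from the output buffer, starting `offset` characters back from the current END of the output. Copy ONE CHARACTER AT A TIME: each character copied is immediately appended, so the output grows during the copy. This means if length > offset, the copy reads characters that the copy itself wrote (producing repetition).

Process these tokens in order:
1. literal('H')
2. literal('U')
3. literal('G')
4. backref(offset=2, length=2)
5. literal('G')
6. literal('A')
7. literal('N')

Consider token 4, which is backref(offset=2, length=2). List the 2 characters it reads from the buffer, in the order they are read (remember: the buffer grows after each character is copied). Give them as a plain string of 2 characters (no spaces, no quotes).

Token 1: literal('H'). Output: "H"
Token 2: literal('U'). Output: "HU"
Token 3: literal('G'). Output: "HUG"
Token 4: backref(off=2, len=2). Buffer before: "HUG" (len 3)
  byte 1: read out[1]='U', append. Buffer now: "HUGU"
  byte 2: read out[2]='G', append. Buffer now: "HUGUG"

Answer: UG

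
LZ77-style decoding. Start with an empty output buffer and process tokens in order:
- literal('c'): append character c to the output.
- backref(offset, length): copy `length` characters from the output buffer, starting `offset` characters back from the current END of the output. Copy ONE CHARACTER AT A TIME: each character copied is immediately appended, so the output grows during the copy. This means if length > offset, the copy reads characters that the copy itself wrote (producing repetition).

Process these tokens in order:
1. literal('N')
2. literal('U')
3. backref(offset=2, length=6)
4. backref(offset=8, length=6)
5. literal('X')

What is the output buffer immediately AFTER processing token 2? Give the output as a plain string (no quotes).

Answer: NU

Derivation:
Token 1: literal('N'). Output: "N"
Token 2: literal('U'). Output: "NU"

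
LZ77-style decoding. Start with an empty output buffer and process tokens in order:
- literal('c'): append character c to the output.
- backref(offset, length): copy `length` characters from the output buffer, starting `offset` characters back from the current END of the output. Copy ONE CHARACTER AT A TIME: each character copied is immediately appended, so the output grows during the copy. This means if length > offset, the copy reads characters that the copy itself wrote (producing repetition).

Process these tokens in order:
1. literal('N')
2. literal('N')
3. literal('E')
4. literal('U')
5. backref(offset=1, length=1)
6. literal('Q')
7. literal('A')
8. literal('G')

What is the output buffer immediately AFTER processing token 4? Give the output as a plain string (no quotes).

Answer: NNEU

Derivation:
Token 1: literal('N'). Output: "N"
Token 2: literal('N'). Output: "NN"
Token 3: literal('E'). Output: "NNE"
Token 4: literal('U'). Output: "NNEU"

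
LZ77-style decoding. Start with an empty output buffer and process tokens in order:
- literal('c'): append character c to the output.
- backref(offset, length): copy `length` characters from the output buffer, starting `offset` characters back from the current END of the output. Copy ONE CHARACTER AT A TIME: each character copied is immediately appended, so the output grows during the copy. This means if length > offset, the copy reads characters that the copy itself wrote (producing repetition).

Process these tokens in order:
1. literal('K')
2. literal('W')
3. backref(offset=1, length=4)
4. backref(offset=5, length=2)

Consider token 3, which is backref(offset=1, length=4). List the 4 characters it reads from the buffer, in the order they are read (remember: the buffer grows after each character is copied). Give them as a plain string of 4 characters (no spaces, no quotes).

Token 1: literal('K'). Output: "K"
Token 2: literal('W'). Output: "KW"
Token 3: backref(off=1, len=4). Buffer before: "KW" (len 2)
  byte 1: read out[1]='W', append. Buffer now: "KWW"
  byte 2: read out[2]='W', append. Buffer now: "KWWW"
  byte 3: read out[3]='W', append. Buffer now: "KWWWW"
  byte 4: read out[4]='W', append. Buffer now: "KWWWWW"

Answer: WWWW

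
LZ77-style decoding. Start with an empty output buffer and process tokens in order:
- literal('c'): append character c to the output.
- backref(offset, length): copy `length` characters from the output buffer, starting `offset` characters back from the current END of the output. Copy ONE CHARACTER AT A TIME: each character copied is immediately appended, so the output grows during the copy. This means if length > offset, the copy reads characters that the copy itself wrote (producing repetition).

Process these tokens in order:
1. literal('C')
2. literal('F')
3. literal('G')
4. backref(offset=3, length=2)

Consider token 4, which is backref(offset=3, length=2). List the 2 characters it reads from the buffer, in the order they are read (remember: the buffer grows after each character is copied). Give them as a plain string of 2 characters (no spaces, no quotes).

Token 1: literal('C'). Output: "C"
Token 2: literal('F'). Output: "CF"
Token 3: literal('G'). Output: "CFG"
Token 4: backref(off=3, len=2). Buffer before: "CFG" (len 3)
  byte 1: read out[0]='C', append. Buffer now: "CFGC"
  byte 2: read out[1]='F', append. Buffer now: "CFGCF"

Answer: CF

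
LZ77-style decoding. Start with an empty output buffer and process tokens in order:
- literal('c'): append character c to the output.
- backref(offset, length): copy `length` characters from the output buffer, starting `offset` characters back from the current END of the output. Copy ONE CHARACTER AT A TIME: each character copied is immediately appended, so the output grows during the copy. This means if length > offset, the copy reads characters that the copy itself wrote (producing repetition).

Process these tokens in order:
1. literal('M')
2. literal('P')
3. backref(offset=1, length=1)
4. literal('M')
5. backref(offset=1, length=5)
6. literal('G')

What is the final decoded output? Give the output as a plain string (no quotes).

Token 1: literal('M'). Output: "M"
Token 2: literal('P'). Output: "MP"
Token 3: backref(off=1, len=1). Copied 'P' from pos 1. Output: "MPP"
Token 4: literal('M'). Output: "MPPM"
Token 5: backref(off=1, len=5) (overlapping!). Copied 'MMMMM' from pos 3. Output: "MPPMMMMMM"
Token 6: literal('G'). Output: "MPPMMMMMMG"

Answer: MPPMMMMMMG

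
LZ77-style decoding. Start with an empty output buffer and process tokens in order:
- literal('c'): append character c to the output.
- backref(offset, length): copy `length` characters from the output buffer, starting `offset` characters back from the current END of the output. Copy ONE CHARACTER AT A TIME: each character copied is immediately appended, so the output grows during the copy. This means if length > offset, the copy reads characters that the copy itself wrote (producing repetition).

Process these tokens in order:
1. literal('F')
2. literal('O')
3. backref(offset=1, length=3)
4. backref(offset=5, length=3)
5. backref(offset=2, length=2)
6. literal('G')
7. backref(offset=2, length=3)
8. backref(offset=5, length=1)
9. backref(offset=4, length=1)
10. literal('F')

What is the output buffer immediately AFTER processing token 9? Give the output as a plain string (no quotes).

Token 1: literal('F'). Output: "F"
Token 2: literal('O'). Output: "FO"
Token 3: backref(off=1, len=3) (overlapping!). Copied 'OOO' from pos 1. Output: "FOOOO"
Token 4: backref(off=5, len=3). Copied 'FOO' from pos 0. Output: "FOOOOFOO"
Token 5: backref(off=2, len=2). Copied 'OO' from pos 6. Output: "FOOOOFOOOO"
Token 6: literal('G'). Output: "FOOOOFOOOOG"
Token 7: backref(off=2, len=3) (overlapping!). Copied 'OGO' from pos 9. Output: "FOOOOFOOOOGOGO"
Token 8: backref(off=5, len=1). Copied 'O' from pos 9. Output: "FOOOOFOOOOGOGOO"
Token 9: backref(off=4, len=1). Copied 'O' from pos 11. Output: "FOOOOFOOOOGOGOOO"

Answer: FOOOOFOOOOGOGOOO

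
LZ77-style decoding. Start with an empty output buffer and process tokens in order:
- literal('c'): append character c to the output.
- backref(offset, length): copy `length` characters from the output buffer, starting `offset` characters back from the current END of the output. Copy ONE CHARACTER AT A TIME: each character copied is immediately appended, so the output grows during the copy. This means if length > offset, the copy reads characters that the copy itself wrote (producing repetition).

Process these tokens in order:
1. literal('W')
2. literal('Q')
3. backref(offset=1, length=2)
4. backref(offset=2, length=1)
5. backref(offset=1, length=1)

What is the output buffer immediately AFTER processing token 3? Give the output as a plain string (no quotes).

Answer: WQQQ

Derivation:
Token 1: literal('W'). Output: "W"
Token 2: literal('Q'). Output: "WQ"
Token 3: backref(off=1, len=2) (overlapping!). Copied 'QQ' from pos 1. Output: "WQQQ"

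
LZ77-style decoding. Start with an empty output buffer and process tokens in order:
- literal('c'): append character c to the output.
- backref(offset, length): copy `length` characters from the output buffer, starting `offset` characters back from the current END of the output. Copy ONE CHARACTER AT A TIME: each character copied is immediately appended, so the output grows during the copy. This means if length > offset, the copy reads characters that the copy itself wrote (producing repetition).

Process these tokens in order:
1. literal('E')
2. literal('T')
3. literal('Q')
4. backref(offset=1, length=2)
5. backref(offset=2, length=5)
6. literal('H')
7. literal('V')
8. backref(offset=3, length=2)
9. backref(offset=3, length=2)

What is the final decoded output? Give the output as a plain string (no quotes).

Answer: ETQQQQQQQQHVQHVQ

Derivation:
Token 1: literal('E'). Output: "E"
Token 2: literal('T'). Output: "ET"
Token 3: literal('Q'). Output: "ETQ"
Token 4: backref(off=1, len=2) (overlapping!). Copied 'QQ' from pos 2. Output: "ETQQQ"
Token 5: backref(off=2, len=5) (overlapping!). Copied 'QQQQQ' from pos 3. Output: "ETQQQQQQQQ"
Token 6: literal('H'). Output: "ETQQQQQQQQH"
Token 7: literal('V'). Output: "ETQQQQQQQQHV"
Token 8: backref(off=3, len=2). Copied 'QH' from pos 9. Output: "ETQQQQQQQQHVQH"
Token 9: backref(off=3, len=2). Copied 'VQ' from pos 11. Output: "ETQQQQQQQQHVQHVQ"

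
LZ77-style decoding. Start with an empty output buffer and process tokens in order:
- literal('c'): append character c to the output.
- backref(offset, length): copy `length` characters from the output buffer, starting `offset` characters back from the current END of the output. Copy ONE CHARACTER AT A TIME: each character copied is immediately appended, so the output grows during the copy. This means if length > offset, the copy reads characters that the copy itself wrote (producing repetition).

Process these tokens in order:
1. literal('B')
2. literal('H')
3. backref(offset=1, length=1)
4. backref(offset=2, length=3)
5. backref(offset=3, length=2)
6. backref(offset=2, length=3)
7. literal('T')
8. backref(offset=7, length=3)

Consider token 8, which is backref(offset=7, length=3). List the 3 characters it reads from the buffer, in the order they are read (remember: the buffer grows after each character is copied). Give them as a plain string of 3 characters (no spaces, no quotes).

Token 1: literal('B'). Output: "B"
Token 2: literal('H'). Output: "BH"
Token 3: backref(off=1, len=1). Copied 'H' from pos 1. Output: "BHH"
Token 4: backref(off=2, len=3) (overlapping!). Copied 'HHH' from pos 1. Output: "BHHHHH"
Token 5: backref(off=3, len=2). Copied 'HH' from pos 3. Output: "BHHHHHHH"
Token 6: backref(off=2, len=3) (overlapping!). Copied 'HHH' from pos 6. Output: "BHHHHHHHHHH"
Token 7: literal('T'). Output: "BHHHHHHHHHHT"
Token 8: backref(off=7, len=3). Buffer before: "BHHHHHHHHHHT" (len 12)
  byte 1: read out[5]='H', append. Buffer now: "BHHHHHHHHHHTH"
  byte 2: read out[6]='H', append. Buffer now: "BHHHHHHHHHHTHH"
  byte 3: read out[7]='H', append. Buffer now: "BHHHHHHHHHHTHHH"

Answer: HHH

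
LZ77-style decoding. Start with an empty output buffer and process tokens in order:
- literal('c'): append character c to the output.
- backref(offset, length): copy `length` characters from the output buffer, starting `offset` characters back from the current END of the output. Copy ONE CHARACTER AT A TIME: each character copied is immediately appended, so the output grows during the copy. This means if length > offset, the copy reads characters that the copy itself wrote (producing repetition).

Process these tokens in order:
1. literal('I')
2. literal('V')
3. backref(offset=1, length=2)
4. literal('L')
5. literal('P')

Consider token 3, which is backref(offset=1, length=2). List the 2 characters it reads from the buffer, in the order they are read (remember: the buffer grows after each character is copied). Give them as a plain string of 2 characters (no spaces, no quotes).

Answer: VV

Derivation:
Token 1: literal('I'). Output: "I"
Token 2: literal('V'). Output: "IV"
Token 3: backref(off=1, len=2). Buffer before: "IV" (len 2)
  byte 1: read out[1]='V', append. Buffer now: "IVV"
  byte 2: read out[2]='V', append. Buffer now: "IVVV"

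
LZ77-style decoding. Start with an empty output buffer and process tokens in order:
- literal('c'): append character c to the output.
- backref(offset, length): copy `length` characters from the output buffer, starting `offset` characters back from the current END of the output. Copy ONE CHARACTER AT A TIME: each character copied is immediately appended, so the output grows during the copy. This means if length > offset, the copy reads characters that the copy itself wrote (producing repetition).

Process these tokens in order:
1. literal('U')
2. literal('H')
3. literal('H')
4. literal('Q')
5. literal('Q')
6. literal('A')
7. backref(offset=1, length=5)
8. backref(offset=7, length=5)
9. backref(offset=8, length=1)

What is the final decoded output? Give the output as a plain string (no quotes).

Answer: UHHQQAAAAAAQAAAAA

Derivation:
Token 1: literal('U'). Output: "U"
Token 2: literal('H'). Output: "UH"
Token 3: literal('H'). Output: "UHH"
Token 4: literal('Q'). Output: "UHHQ"
Token 5: literal('Q'). Output: "UHHQQ"
Token 6: literal('A'). Output: "UHHQQA"
Token 7: backref(off=1, len=5) (overlapping!). Copied 'AAAAA' from pos 5. Output: "UHHQQAAAAAA"
Token 8: backref(off=7, len=5). Copied 'QAAAA' from pos 4. Output: "UHHQQAAAAAAQAAAA"
Token 9: backref(off=8, len=1). Copied 'A' from pos 8. Output: "UHHQQAAAAAAQAAAAA"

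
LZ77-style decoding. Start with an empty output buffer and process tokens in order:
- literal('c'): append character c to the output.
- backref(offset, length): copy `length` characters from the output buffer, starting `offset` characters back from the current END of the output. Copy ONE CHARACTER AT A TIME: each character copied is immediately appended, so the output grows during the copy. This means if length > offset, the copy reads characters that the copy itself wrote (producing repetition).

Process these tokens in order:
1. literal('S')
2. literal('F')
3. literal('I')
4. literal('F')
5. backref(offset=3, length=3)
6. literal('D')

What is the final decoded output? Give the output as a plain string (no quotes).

Answer: SFIFFIFD

Derivation:
Token 1: literal('S'). Output: "S"
Token 2: literal('F'). Output: "SF"
Token 3: literal('I'). Output: "SFI"
Token 4: literal('F'). Output: "SFIF"
Token 5: backref(off=3, len=3). Copied 'FIF' from pos 1. Output: "SFIFFIF"
Token 6: literal('D'). Output: "SFIFFIFD"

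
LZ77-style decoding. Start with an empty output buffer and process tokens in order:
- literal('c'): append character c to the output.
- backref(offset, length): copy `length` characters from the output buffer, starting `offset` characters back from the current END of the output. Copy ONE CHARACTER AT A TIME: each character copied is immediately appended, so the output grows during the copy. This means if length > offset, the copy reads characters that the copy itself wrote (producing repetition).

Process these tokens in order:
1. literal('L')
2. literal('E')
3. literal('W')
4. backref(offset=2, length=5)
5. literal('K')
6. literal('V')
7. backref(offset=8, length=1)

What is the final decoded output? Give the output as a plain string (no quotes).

Token 1: literal('L'). Output: "L"
Token 2: literal('E'). Output: "LE"
Token 3: literal('W'). Output: "LEW"
Token 4: backref(off=2, len=5) (overlapping!). Copied 'EWEWE' from pos 1. Output: "LEWEWEWE"
Token 5: literal('K'). Output: "LEWEWEWEK"
Token 6: literal('V'). Output: "LEWEWEWEKV"
Token 7: backref(off=8, len=1). Copied 'W' from pos 2. Output: "LEWEWEWEKVW"

Answer: LEWEWEWEKVW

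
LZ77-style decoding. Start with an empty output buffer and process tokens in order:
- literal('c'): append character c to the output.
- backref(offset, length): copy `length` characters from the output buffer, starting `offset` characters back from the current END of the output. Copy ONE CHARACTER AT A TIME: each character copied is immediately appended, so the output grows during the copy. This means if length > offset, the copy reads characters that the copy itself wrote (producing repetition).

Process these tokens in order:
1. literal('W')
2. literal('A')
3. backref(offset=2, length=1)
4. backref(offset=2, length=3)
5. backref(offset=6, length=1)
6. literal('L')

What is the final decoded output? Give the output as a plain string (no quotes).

Answer: WAWAWAWL

Derivation:
Token 1: literal('W'). Output: "W"
Token 2: literal('A'). Output: "WA"
Token 3: backref(off=2, len=1). Copied 'W' from pos 0. Output: "WAW"
Token 4: backref(off=2, len=3) (overlapping!). Copied 'AWA' from pos 1. Output: "WAWAWA"
Token 5: backref(off=6, len=1). Copied 'W' from pos 0. Output: "WAWAWAW"
Token 6: literal('L'). Output: "WAWAWAWL"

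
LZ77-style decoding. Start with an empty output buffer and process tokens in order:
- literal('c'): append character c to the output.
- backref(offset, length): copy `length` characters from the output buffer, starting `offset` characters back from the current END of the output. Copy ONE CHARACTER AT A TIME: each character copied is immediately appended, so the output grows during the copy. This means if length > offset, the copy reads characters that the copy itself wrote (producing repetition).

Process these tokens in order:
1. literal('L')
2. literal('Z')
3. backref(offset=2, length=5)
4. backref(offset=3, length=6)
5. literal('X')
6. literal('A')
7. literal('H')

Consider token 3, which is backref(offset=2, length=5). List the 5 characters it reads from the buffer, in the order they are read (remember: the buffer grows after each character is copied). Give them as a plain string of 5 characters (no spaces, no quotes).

Token 1: literal('L'). Output: "L"
Token 2: literal('Z'). Output: "LZ"
Token 3: backref(off=2, len=5). Buffer before: "LZ" (len 2)
  byte 1: read out[0]='L', append. Buffer now: "LZL"
  byte 2: read out[1]='Z', append. Buffer now: "LZLZ"
  byte 3: read out[2]='L', append. Buffer now: "LZLZL"
  byte 4: read out[3]='Z', append. Buffer now: "LZLZLZ"
  byte 5: read out[4]='L', append. Buffer now: "LZLZLZL"

Answer: LZLZL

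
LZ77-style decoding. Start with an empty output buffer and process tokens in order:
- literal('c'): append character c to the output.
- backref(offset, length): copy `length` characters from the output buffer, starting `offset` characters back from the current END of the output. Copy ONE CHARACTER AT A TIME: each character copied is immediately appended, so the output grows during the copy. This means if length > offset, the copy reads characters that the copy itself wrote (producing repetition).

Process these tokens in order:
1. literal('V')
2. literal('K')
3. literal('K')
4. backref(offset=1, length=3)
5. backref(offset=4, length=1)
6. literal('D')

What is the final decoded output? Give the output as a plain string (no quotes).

Answer: VKKKKKKD

Derivation:
Token 1: literal('V'). Output: "V"
Token 2: literal('K'). Output: "VK"
Token 3: literal('K'). Output: "VKK"
Token 4: backref(off=1, len=3) (overlapping!). Copied 'KKK' from pos 2. Output: "VKKKKK"
Token 5: backref(off=4, len=1). Copied 'K' from pos 2. Output: "VKKKKKK"
Token 6: literal('D'). Output: "VKKKKKKD"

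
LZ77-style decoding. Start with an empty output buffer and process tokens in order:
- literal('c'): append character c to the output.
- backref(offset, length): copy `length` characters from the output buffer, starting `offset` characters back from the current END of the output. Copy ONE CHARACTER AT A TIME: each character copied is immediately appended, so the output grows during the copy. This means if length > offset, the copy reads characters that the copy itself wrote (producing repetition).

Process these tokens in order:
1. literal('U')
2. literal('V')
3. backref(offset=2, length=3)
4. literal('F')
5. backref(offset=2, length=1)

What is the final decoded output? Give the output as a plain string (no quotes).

Answer: UVUVUFU

Derivation:
Token 1: literal('U'). Output: "U"
Token 2: literal('V'). Output: "UV"
Token 3: backref(off=2, len=3) (overlapping!). Copied 'UVU' from pos 0. Output: "UVUVU"
Token 4: literal('F'). Output: "UVUVUF"
Token 5: backref(off=2, len=1). Copied 'U' from pos 4. Output: "UVUVUFU"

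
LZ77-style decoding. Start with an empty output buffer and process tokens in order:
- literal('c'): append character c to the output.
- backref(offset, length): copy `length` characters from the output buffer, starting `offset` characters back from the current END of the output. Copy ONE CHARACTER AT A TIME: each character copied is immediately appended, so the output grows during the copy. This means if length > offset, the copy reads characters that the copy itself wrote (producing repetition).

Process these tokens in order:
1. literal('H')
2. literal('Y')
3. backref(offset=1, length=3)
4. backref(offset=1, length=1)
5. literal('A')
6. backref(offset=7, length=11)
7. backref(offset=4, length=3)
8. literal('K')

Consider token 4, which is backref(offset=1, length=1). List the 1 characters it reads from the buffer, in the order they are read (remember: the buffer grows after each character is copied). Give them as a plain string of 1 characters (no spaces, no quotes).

Token 1: literal('H'). Output: "H"
Token 2: literal('Y'). Output: "HY"
Token 3: backref(off=1, len=3) (overlapping!). Copied 'YYY' from pos 1. Output: "HYYYY"
Token 4: backref(off=1, len=1). Buffer before: "HYYYY" (len 5)
  byte 1: read out[4]='Y', append. Buffer now: "HYYYYY"

Answer: Y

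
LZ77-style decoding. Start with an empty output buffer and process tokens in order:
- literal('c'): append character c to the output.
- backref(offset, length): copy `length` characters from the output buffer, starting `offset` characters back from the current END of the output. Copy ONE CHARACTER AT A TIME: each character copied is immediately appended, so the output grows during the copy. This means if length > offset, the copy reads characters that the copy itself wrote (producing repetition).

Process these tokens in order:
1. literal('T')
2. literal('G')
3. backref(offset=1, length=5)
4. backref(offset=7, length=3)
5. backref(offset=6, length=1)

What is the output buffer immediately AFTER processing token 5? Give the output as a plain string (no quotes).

Answer: TGGGGGGTGGG

Derivation:
Token 1: literal('T'). Output: "T"
Token 2: literal('G'). Output: "TG"
Token 3: backref(off=1, len=5) (overlapping!). Copied 'GGGGG' from pos 1. Output: "TGGGGGG"
Token 4: backref(off=7, len=3). Copied 'TGG' from pos 0. Output: "TGGGGGGTGG"
Token 5: backref(off=6, len=1). Copied 'G' from pos 4. Output: "TGGGGGGTGGG"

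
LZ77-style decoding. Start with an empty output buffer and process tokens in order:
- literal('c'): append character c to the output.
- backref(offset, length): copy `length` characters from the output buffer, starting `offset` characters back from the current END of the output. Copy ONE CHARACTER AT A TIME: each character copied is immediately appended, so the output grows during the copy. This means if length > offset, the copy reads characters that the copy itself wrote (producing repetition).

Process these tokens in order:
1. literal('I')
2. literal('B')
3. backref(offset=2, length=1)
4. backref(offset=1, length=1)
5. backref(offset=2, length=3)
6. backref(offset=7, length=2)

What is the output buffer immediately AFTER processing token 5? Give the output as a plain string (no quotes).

Answer: IBIIIII

Derivation:
Token 1: literal('I'). Output: "I"
Token 2: literal('B'). Output: "IB"
Token 3: backref(off=2, len=1). Copied 'I' from pos 0. Output: "IBI"
Token 4: backref(off=1, len=1). Copied 'I' from pos 2. Output: "IBII"
Token 5: backref(off=2, len=3) (overlapping!). Copied 'III' from pos 2. Output: "IBIIIII"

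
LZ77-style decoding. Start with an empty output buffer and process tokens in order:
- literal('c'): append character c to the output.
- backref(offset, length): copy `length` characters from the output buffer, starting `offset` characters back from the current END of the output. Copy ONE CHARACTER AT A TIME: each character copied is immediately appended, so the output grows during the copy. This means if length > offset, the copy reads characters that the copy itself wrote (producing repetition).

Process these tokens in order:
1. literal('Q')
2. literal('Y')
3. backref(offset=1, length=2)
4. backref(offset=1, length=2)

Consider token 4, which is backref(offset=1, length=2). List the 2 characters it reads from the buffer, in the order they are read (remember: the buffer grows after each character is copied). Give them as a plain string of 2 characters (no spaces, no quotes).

Token 1: literal('Q'). Output: "Q"
Token 2: literal('Y'). Output: "QY"
Token 3: backref(off=1, len=2) (overlapping!). Copied 'YY' from pos 1. Output: "QYYY"
Token 4: backref(off=1, len=2). Buffer before: "QYYY" (len 4)
  byte 1: read out[3]='Y', append. Buffer now: "QYYYY"
  byte 2: read out[4]='Y', append. Buffer now: "QYYYYY"

Answer: YY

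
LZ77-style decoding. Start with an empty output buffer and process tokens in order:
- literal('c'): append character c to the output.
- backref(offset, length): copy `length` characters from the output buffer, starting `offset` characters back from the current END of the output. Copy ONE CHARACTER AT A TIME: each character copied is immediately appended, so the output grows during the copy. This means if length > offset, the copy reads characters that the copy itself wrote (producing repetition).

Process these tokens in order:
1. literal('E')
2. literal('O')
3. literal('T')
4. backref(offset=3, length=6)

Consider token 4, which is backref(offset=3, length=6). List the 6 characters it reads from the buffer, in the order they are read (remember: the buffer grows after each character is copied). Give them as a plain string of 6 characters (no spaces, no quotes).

Token 1: literal('E'). Output: "E"
Token 2: literal('O'). Output: "EO"
Token 3: literal('T'). Output: "EOT"
Token 4: backref(off=3, len=6). Buffer before: "EOT" (len 3)
  byte 1: read out[0]='E', append. Buffer now: "EOTE"
  byte 2: read out[1]='O', append. Buffer now: "EOTEO"
  byte 3: read out[2]='T', append. Buffer now: "EOTEOT"
  byte 4: read out[3]='E', append. Buffer now: "EOTEOTE"
  byte 5: read out[4]='O', append. Buffer now: "EOTEOTEO"
  byte 6: read out[5]='T', append. Buffer now: "EOTEOTEOT"

Answer: EOTEOT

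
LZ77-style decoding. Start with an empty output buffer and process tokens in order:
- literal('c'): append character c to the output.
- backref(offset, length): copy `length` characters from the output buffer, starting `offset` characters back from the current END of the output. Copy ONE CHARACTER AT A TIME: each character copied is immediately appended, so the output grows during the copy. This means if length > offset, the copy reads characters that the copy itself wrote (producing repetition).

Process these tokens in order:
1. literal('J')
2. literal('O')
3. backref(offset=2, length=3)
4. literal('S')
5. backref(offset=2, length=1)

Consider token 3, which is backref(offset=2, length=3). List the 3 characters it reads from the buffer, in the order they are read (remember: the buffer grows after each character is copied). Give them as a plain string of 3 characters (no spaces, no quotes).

Answer: JOJ

Derivation:
Token 1: literal('J'). Output: "J"
Token 2: literal('O'). Output: "JO"
Token 3: backref(off=2, len=3). Buffer before: "JO" (len 2)
  byte 1: read out[0]='J', append. Buffer now: "JOJ"
  byte 2: read out[1]='O', append. Buffer now: "JOJO"
  byte 3: read out[2]='J', append. Buffer now: "JOJOJ"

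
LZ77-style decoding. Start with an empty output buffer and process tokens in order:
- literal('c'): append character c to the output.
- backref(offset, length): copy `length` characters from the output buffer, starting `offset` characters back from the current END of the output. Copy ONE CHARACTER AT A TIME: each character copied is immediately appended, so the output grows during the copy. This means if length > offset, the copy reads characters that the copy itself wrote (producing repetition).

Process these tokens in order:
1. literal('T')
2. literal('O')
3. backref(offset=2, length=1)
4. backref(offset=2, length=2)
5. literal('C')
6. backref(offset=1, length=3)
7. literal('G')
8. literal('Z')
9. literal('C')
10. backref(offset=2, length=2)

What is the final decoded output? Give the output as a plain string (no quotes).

Answer: TOTOTCCCCGZCZC

Derivation:
Token 1: literal('T'). Output: "T"
Token 2: literal('O'). Output: "TO"
Token 3: backref(off=2, len=1). Copied 'T' from pos 0. Output: "TOT"
Token 4: backref(off=2, len=2). Copied 'OT' from pos 1. Output: "TOTOT"
Token 5: literal('C'). Output: "TOTOTC"
Token 6: backref(off=1, len=3) (overlapping!). Copied 'CCC' from pos 5. Output: "TOTOTCCCC"
Token 7: literal('G'). Output: "TOTOTCCCCG"
Token 8: literal('Z'). Output: "TOTOTCCCCGZ"
Token 9: literal('C'). Output: "TOTOTCCCCGZC"
Token 10: backref(off=2, len=2). Copied 'ZC' from pos 10. Output: "TOTOTCCCCGZCZC"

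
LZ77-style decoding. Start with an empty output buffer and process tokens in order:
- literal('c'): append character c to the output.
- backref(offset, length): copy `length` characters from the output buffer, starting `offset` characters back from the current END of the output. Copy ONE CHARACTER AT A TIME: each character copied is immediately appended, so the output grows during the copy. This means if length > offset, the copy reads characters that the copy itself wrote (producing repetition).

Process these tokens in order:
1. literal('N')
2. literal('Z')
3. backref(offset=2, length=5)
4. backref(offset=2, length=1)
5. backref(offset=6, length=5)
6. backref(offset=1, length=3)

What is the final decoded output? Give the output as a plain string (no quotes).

Token 1: literal('N'). Output: "N"
Token 2: literal('Z'). Output: "NZ"
Token 3: backref(off=2, len=5) (overlapping!). Copied 'NZNZN' from pos 0. Output: "NZNZNZN"
Token 4: backref(off=2, len=1). Copied 'Z' from pos 5. Output: "NZNZNZNZ"
Token 5: backref(off=6, len=5). Copied 'NZNZN' from pos 2. Output: "NZNZNZNZNZNZN"
Token 6: backref(off=1, len=3) (overlapping!). Copied 'NNN' from pos 12. Output: "NZNZNZNZNZNZNNNN"

Answer: NZNZNZNZNZNZNNNN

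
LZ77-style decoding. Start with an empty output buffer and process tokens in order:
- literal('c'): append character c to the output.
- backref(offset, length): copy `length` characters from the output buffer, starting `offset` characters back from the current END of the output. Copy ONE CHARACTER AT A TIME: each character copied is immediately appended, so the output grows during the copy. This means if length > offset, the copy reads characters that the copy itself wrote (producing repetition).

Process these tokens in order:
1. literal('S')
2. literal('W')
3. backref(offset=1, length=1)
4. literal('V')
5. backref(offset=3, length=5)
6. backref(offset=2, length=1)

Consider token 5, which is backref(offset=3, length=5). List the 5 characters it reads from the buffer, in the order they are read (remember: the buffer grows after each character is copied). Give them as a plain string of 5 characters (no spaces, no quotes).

Answer: WWVWW

Derivation:
Token 1: literal('S'). Output: "S"
Token 2: literal('W'). Output: "SW"
Token 3: backref(off=1, len=1). Copied 'W' from pos 1. Output: "SWW"
Token 4: literal('V'). Output: "SWWV"
Token 5: backref(off=3, len=5). Buffer before: "SWWV" (len 4)
  byte 1: read out[1]='W', append. Buffer now: "SWWVW"
  byte 2: read out[2]='W', append. Buffer now: "SWWVWW"
  byte 3: read out[3]='V', append. Buffer now: "SWWVWWV"
  byte 4: read out[4]='W', append. Buffer now: "SWWVWWVW"
  byte 5: read out[5]='W', append. Buffer now: "SWWVWWVWW"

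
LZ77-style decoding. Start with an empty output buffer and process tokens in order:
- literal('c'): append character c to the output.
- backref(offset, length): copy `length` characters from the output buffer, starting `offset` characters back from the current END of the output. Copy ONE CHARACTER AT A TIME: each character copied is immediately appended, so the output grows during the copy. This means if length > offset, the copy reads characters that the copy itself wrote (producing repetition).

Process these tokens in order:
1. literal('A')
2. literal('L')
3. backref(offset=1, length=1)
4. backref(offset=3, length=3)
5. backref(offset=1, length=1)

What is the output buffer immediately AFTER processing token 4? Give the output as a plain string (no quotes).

Answer: ALLALL

Derivation:
Token 1: literal('A'). Output: "A"
Token 2: literal('L'). Output: "AL"
Token 3: backref(off=1, len=1). Copied 'L' from pos 1. Output: "ALL"
Token 4: backref(off=3, len=3). Copied 'ALL' from pos 0. Output: "ALLALL"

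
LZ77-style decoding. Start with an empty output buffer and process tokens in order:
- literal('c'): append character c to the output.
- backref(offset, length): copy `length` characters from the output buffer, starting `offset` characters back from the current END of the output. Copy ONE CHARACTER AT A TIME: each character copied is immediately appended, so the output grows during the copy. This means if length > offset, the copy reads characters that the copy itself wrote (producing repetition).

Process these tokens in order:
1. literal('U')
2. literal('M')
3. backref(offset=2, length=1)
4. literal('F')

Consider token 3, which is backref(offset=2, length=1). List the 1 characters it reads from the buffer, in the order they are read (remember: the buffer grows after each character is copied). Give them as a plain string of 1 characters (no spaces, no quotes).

Answer: U

Derivation:
Token 1: literal('U'). Output: "U"
Token 2: literal('M'). Output: "UM"
Token 3: backref(off=2, len=1). Buffer before: "UM" (len 2)
  byte 1: read out[0]='U', append. Buffer now: "UMU"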